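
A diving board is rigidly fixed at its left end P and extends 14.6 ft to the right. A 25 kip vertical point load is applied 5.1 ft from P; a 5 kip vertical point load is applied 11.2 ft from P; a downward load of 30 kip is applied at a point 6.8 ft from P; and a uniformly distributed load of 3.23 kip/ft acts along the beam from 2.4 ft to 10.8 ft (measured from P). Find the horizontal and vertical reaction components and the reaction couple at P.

P_x = 0, P_y = 87.13 kip, M_P = 566.6 kip·ft

Resultant of the distributed load: 3.23 × 8.4 = 27.132 kip at 6.6 ft from P.
ΣF_x = 0: P_x = 0.
ΣF_y = 0: P_y − 25 − 5 − 30 − 3.23·8.4 = 0 → P_y = 87.13 kip.
ΣM about P: M_P − 25·5.1 − 5·11.2 − 30·6.8 − (3.23·8.4)·6.6 = 0 → M_P = 566.6 kip·ft.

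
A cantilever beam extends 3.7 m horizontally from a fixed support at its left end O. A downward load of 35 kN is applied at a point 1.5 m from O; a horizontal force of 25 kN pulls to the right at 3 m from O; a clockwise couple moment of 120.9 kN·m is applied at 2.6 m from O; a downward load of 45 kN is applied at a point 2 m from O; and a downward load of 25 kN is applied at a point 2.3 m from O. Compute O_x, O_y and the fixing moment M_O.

O_x = -25.00 kN, O_y = 105.0 kN, M_O = 320.9 kN·m

ΣF_x = 0: O_x + 25 = 0 → O_x = -25.00 kN.
ΣF_y = 0: O_y − 35 − 45 − 25 = 0 → O_y = 105.0 kN.
ΣM about O: M_O − 35·1.5 − 120.9 − 45·2 − 25·2.3 = 0 → M_O = 320.9 kN·m.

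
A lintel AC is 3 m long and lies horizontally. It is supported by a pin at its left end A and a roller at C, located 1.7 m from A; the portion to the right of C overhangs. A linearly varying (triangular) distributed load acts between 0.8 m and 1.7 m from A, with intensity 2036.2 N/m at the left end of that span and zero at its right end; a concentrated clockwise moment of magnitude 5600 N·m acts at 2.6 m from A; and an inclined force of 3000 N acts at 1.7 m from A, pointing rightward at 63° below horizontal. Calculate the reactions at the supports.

Resultant of the triangular load: ½ × 2036.2 × 0.9 = 916.29 N, acting at 1.1 m from A (one-third of the span from the peak).
Taking moments about A: C_y·1.7 − (½·2036.2·0.9)·1.1 − 5600 − 3000·sin63°·1.7 = 0 → C_y = 11152.1/1.7 = 6560.06 ≈ 6560 N.
ΣF_y = 0: A_y + 6560.06 − ½·2036.2·0.9 − 3000·sin63° = 0 → A_y = -2971 N.
ΣF_x = 0: A_x + 3000·cos63° = 0 → A_x = -1362 N.

A_x = -1362 N, A_y = -2971 N, C_y = 6560 N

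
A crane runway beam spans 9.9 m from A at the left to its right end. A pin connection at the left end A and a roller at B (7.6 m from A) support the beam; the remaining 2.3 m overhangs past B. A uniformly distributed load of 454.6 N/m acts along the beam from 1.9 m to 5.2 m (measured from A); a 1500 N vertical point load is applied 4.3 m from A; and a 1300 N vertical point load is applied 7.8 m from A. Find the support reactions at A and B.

Resultant of the distributed load: 454.6 × 3.3 = 1500.18 N at 3.55 m from A.
ΣM about A: B_y·7.6 − (454.6·3.3)·3.55 − 1500·4.3 − 1300·7.8 = 0 → B_y = 21915.639/7.6 = 2883.64 ≈ 2884 N.
ΣF_y = 0: A_y + 2883.64 − 454.6·3.3 − 1500 − 1300 = 0 → A_y = 1417 N.
ΣF_x = 0: no horizontal applied forces, so A_x = 0.

A_x = 0, A_y = 1417 N, B_y = 2884 N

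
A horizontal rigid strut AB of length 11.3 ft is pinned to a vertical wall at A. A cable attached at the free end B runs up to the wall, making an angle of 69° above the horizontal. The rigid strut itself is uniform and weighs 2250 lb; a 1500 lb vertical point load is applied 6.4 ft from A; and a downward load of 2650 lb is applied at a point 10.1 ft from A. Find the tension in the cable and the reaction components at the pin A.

T = 4652 lb, A_x = 1667 lb, A_y = 2057 lb

ΣM about A: T·sin69°·11.3 − 2250·5.65 − 1500·6.4 − 2650·10.1 = 0 → T = 49077.5/(11.3·0.93358) = 4652.14 ≈ 4652 lb.
ΣF_x = 0: A_x − T·cos69° = 0 → A_x = 4652.14 × 0.358368 = 1667 lb.
ΣF_y = 0: A_y + T·sin69° − 2250 − 1500 − 2650 = 0 → A_y = 6400 − 4652.14 × 0.93358 = 2057 lb.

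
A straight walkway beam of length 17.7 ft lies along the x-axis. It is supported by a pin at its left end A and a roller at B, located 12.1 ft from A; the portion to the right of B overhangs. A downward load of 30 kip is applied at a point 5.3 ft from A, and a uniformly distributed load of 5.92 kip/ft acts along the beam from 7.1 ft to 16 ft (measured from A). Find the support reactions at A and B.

A_x = 0, A_y = 19.25 kip, B_y = 63.43 kip

Resultant of the distributed load: 5.92 × 8.9 = 52.688 kip at 11.55 ft from A.
Moments about A: B_y·12.1 − 30·5.3 − (5.92·8.9)·11.55 = 0 → B_y = 767.5464/12.1 = 63.4336 ≈ 63.43 kip.
ΣF_y = 0: A_y + 63.4336 − 30 − 5.92·8.9 = 0 → A_y = 19.25 kip.
ΣF_x = 0: no horizontal applied forces, so A_x = 0.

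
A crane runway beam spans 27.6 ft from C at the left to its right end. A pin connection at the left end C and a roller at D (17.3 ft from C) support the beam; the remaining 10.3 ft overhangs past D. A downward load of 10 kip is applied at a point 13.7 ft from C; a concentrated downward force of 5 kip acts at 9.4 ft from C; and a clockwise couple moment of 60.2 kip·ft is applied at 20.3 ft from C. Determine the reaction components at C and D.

Moments about C: D_y·17.3 − 10·13.7 − 5·9.4 − 60.2 = 0 → D_y = 244.2/17.3 = 14.1156 ≈ 14.12 kip.
ΣF_y = 0: C_y + 14.1156 − 10 − 5 = 0 → C_y = 0.8844 kip.
ΣF_x = 0: no horizontal applied forces, so C_x = 0.

C_x = 0, C_y = 0.8844 kip, D_y = 14.12 kip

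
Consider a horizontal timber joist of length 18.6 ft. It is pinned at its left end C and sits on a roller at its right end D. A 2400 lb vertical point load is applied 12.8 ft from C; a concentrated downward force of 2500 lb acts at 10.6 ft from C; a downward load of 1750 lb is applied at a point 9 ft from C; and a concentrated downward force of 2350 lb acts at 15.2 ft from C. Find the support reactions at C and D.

C_x = 0, C_y = 3156 lb, D_y = 5844 lb

Taking moments about C: D_y·18.6 − 2400·12.8 − 2500·10.6 − 1750·9 − 2350·15.2 = 0 → D_y = 108690/18.6 = 5843.55 ≈ 5844 lb.
ΣF_y = 0: C_y + 5843.55 − 2400 − 2500 − 1750 − 2350 = 0 → C_y = 3156 lb.
ΣF_x = 0: no horizontal applied forces, so C_x = 0.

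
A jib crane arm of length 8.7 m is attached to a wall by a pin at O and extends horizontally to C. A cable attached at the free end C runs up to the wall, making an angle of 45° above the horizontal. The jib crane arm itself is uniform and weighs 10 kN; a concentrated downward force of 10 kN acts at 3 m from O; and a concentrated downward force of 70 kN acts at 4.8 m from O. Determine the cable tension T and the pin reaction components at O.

T = 66.57 kN, O_x = 47.07 kN, O_y = 42.93 kN

ΣM about O: T·sin45°·8.7 − 10·4.35 − 10·3 − 70·4.8 = 0 → T = 409.5/(8.7·0.707107) = 66.5655 ≈ 66.57 kN.
ΣF_x = 0: O_x − T·cos45° = 0 → O_x = 66.5655 × 0.707107 = 47.07 kN.
ΣF_y = 0: O_y + T·sin45° − 10 − 10 − 70 = 0 → O_y = 90 − 66.5655 × 0.707107 = 42.93 kN.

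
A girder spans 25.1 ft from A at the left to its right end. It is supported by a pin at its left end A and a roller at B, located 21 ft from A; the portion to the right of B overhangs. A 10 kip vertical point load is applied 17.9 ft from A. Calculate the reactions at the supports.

Taking moments about A: B_y·21 − 10·17.9 = 0 → B_y = 179/21 = 8.52381 ≈ 8.524 kip.
ΣF_y = 0: A_y + 8.52381 − 10 = 0 → A_y = 1.476 kip.
ΣF_x = 0: no horizontal applied forces, so A_x = 0.

A_x = 0, A_y = 1.476 kip, B_y = 8.524 kip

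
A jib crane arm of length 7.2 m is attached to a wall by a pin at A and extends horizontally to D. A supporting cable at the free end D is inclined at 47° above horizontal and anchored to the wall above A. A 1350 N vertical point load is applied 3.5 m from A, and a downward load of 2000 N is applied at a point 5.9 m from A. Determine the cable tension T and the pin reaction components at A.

ΣM about A: T·sin47°·7.2 − 1350·3.5 − 2000·5.9 = 0 → T = 16525/(7.2·0.731354) = 3138.21 ≈ 3138 N.
ΣF_x = 0: A_x − T·cos47° = 0 → A_x = 3138.21 × 0.681998 = 2140 N.
ΣF_y = 0: A_y + T·sin47° − 1350 − 2000 = 0 → A_y = 3350 − 3138.21 × 0.731354 = 1055 N.

T = 3138 N, A_x = 2140 N, A_y = 1055 N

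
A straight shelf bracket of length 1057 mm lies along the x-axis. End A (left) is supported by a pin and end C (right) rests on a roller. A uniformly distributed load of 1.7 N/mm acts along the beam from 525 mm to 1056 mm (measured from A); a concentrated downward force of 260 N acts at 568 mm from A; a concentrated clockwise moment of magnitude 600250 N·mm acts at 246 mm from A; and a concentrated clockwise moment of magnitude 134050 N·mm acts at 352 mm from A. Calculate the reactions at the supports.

A_x = 0, A_y = -346.8 N, C_y = 1510 N

Resultant of the distributed load: 1.7 × 531 = 902.7 N at 790.5 mm from A.
Taking moments about A: C_y·1057 − (1.7·531)·790.5 − 260·568 − 600250 − 134050 = 0 → C_y = 1595564.35/1057 = 1509.52 ≈ 1510 N.
ΣF_y = 0: A_y + 1509.52 − 1.7·531 − 260 = 0 → A_y = -346.8 N.
ΣF_x = 0: no horizontal applied forces, so A_x = 0.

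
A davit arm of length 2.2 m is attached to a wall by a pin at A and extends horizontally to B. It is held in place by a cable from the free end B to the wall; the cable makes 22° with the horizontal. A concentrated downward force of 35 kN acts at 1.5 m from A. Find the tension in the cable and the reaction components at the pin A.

ΣM about A: T·sin22°·2.2 − 35·1.5 = 0 → T = 52.5/(2.2·0.374607) = 63.7031 ≈ 63.70 kN.
ΣF_x = 0: A_x − T·cos22° = 0 → A_x = 63.7031 × 0.927184 = 59.06 kN.
ΣF_y = 0: A_y + T·sin22° − 35 = 0 → A_y = 35 − 63.7031 × 0.374607 = 11.14 kN.

T = 63.70 kN, A_x = 59.06 kN, A_y = 11.14 kN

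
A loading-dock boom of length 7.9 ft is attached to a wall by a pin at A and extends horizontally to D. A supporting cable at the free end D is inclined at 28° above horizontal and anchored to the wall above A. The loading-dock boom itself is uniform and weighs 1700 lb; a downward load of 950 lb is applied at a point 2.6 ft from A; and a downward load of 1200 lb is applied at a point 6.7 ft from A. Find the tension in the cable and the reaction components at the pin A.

T = 4644 lb, A_x = 4101 lb, A_y = 1670 lb

ΣM about A: T·sin28°·7.9 − 1700·3.95 − 950·2.6 − 1200·6.7 = 0 → T = 17225/(7.9·0.469472) = 4644.32 ≈ 4644 lb.
ΣF_x = 0: A_x − T·cos28° = 0 → A_x = 4644.32 × 0.882948 = 4101 lb.
ΣF_y = 0: A_y + T·sin28° − 1700 − 950 − 1200 = 0 → A_y = 3850 − 4644.32 × 0.469472 = 1670 lb.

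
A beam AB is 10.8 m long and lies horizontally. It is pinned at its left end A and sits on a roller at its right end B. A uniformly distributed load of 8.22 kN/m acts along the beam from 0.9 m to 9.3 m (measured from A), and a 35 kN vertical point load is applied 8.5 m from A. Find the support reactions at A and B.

A_x = 0, A_y = 43.90 kN, B_y = 60.15 kN

Resultant of the distributed load: 8.22 × 8.4 = 69.048 kN at 5.1 m from A.
Taking moments about A: B_y·10.8 − (8.22·8.4)·5.1 − 35·8.5 = 0 → B_y = 649.6448/10.8 = 60.1523 ≈ 60.15 kN.
ΣF_y = 0: A_y + 60.1523 − 8.22·8.4 − 35 = 0 → A_y = 43.90 kN.
ΣF_x = 0: no horizontal applied forces, so A_x = 0.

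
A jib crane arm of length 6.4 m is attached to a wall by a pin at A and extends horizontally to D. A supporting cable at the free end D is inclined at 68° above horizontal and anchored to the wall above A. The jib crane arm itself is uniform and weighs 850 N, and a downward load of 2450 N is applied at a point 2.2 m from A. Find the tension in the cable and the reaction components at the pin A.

ΣM about A: T·sin68°·6.4 − 850·3.2 − 2450·2.2 = 0 → T = 8110/(6.4·0.927184) = 1366.71 ≈ 1367 N.
ΣF_x = 0: A_x − T·cos68° = 0 → A_x = 1366.71 × 0.374607 = 512.0 N.
ΣF_y = 0: A_y + T·sin68° − 850 − 2450 = 0 → A_y = 3300 − 1366.71 × 0.927184 = 2033 N.

T = 1367 N, A_x = 512.0 N, A_y = 2033 N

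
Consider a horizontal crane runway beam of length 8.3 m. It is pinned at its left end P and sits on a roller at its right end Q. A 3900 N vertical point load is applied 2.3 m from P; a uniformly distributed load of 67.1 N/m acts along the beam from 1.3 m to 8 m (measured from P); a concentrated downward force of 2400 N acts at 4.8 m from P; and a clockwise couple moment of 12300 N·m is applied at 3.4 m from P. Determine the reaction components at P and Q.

P_x = 0, P_y = 2547 N, Q_y = 4202 N

Resultant of the distributed load: 67.1 × 6.7 = 449.57 N at 4.65 m from P.
Taking moments about P: Q_y·8.3 − 3900·2.3 − (67.1·6.7)·4.65 − 2400·4.8 − 12300 = 0 → Q_y = 34880.5005/8.3 = 4202.47 ≈ 4202 N.
ΣF_y = 0: P_y + 4202.47 − 3900 − 67.1·6.7 − 2400 = 0 → P_y = 2547 N.
ΣF_x = 0: no horizontal applied forces, so P_x = 0.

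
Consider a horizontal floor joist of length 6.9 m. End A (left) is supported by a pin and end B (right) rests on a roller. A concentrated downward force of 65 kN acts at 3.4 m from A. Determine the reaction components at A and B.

ΣM about A: B_y·6.9 − 65·3.4 = 0 → B_y = 221/6.9 = 32.029 ≈ 32.03 kN.
ΣF_y = 0: A_y + 32.029 − 65 = 0 → A_y = 32.97 kN.
ΣF_x = 0: no horizontal applied forces, so A_x = 0.

A_x = 0, A_y = 32.97 kN, B_y = 32.03 kN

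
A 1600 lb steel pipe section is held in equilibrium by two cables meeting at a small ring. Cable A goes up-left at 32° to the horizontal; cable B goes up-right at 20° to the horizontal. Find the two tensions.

ΣF_x = 0: −T_A·cos32° + T_B·cos20° = 0 → T_B = 0.902474·T_A.
ΣF_y = 0: T_A·sin32° + T_B·sin20° = 1600.
Substitute: T_A·(0.529919 + 0.902474·0.34202) = 1600 → T_A = 1907.98 ≈ 1908 lb.
Then T_B = 0.902474 × 1907.98 = 1722 lb.

T_A = 1908 lb, T_B = 1722 lb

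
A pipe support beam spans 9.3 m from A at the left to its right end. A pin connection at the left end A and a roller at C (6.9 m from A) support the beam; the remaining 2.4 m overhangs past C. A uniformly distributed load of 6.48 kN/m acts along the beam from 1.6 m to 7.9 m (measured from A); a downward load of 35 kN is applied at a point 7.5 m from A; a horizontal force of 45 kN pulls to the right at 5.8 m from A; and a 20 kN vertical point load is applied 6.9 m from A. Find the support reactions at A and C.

A_x = -45.00 kN, A_y = 9.677 kN, C_y = 86.15 kN

Resultant of the distributed load: 6.48 × 6.3 = 40.824 kN at 4.75 m from A.
ΣM about A: C_y·6.9 − (6.48·6.3)·4.75 − 35·7.5 − 20·6.9 = 0 → C_y = 594.414/6.9 = 86.147 ≈ 86.15 kN.
ΣF_y = 0: A_y + 86.147 − 6.48·6.3 − 35 − 20 = 0 → A_y = 9.677 kN.
ΣF_x = 0: A_x + 45 = 0 → A_x = -45.00 kN.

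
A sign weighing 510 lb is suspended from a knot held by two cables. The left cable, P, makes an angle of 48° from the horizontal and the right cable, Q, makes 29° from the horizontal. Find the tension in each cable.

ΣF_x = 0: −T_P·cos48° + T_Q·cos29° = 0 → T_Q = 0.765053·T_P.
ΣF_y = 0: T_P·sin48° + T_Q·sin29° = 510.
Substitute: T_P·(0.743145 + 0.765053·0.48481) = 510 → T_P = 457.789 ≈ 457.8 lb.
Then T_Q = 0.765053 × 457.789 = 350.2 lb.

T_P = 457.8 lb, T_Q = 350.2 lb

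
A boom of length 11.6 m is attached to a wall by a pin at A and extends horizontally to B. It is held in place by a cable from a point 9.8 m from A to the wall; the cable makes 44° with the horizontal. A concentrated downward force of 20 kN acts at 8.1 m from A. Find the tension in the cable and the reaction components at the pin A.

T = 23.80 kN, A_x = 17.12 kN, A_y = 3.469 kN

ΣM about A: T·sin44°·9.8 − 20·8.1 = 0 → T = 162/(9.8·0.694658) = 23.7968 ≈ 23.80 kN.
ΣF_x = 0: A_x − T·cos44° = 0 → A_x = 23.7968 × 0.71934 = 17.12 kN.
ΣF_y = 0: A_y + T·sin44° − 20 = 0 → A_y = 20 − 23.7968 × 0.694658 = 3.469 kN.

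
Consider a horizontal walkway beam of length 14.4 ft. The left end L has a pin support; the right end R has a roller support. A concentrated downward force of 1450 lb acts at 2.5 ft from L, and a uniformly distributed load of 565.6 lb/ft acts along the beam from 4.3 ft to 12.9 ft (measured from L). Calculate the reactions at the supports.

Resultant of the distributed load: 565.6 × 8.6 = 4864.16 lb at 8.6 ft from L.
Moments about L: R_y·14.4 − 1450·2.5 − (565.6·8.6)·8.6 = 0 → R_y = 45456.776/14.4 = 3156.72 ≈ 3157 lb.
ΣF_y = 0: L_y + 3156.72 − 1450 − 565.6·8.6 = 0 → L_y = 3157 lb.
ΣF_x = 0: no horizontal applied forces, so L_x = 0.

L_x = 0, L_y = 3157 lb, R_y = 3157 lb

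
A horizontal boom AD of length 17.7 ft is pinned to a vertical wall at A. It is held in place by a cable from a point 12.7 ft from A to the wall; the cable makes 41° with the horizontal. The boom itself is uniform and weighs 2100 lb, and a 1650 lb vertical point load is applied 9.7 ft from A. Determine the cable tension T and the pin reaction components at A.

T = 4151 lb, A_x = 3133 lb, A_y = 1026 lb

ΣM about A: T·sin41°·12.7 − 2100·8.85 − 1650·9.7 = 0 → T = 34590/(12.7·0.656059) = 4151.49 ≈ 4151 lb.
ΣF_x = 0: A_x − T·cos41° = 0 → A_x = 4151.49 × 0.75471 = 3133 lb.
ΣF_y = 0: A_y + T·sin41° − 2100 − 1650 = 0 → A_y = 3750 − 4151.49 × 0.656059 = 1026 lb.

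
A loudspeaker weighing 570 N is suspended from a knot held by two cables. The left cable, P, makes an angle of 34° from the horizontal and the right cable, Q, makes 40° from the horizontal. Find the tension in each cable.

T_P = 454.2 N, T_Q = 491.6 N

ΣF_x = 0: −T_P·cos34° + T_Q·cos40° = 0 → T_Q = 1.08223·T_P.
ΣF_y = 0: T_P·sin34° + T_Q·sin40° = 570.
Substitute: T_P·(0.559193 + 1.08223·0.642788) = 570 → T_P = 454.242 ≈ 454.2 N.
Then T_Q = 1.08223 × 454.242 = 491.6 N.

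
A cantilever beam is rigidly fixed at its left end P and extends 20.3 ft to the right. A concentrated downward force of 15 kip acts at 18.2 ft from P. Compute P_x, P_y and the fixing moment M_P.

ΣF_x = 0: P_x = 0.
ΣF_y = 0: P_y − 15 = 0 → P_y = 15.00 kip.
ΣM about P: M_P − 15·18.2 = 0 → M_P = 273.0 kip·ft.

P_x = 0, P_y = 15.00 kip, M_P = 273.0 kip·ft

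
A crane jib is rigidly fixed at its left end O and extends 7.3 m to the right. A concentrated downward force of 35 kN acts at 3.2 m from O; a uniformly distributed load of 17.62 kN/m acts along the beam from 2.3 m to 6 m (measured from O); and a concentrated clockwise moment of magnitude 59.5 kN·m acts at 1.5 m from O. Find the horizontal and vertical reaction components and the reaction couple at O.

Resultant of the distributed load: 17.62 × 3.7 = 65.194 kN at 4.15 m from O.
ΣF_x = 0: O_x = 0.
ΣF_y = 0: O_y − 35 − 17.62·3.7 = 0 → O_y = 100.2 kN.
ΣM about O: M_O − 35·3.2 − (17.62·3.7)·4.15 − 59.5 = 0 → M_O = 442.1 kN·m.

O_x = 0, O_y = 100.2 kN, M_O = 442.1 kN·m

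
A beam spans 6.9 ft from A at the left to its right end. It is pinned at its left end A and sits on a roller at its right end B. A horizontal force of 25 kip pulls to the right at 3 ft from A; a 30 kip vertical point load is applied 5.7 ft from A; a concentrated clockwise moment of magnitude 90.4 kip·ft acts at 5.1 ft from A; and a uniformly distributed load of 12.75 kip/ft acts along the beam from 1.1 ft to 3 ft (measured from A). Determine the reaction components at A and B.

A_x = -25.00 kip, A_y = 9.144 kip, B_y = 45.08 kip

Resultant of the distributed load: 12.75 × 1.9 = 24.225 kip at 2.05 ft from A.
ΣM about A: B_y·6.9 − 30·5.7 − 90.4 − (12.75·1.9)·2.05 = 0 → B_y = 311.06125/6.9 = 45.0813 ≈ 45.08 kip.
ΣF_y = 0: A_y + 45.0813 − 30 − 12.75·1.9 = 0 → A_y = 9.144 kip.
ΣF_x = 0: A_x + 25 = 0 → A_x = -25.00 kip.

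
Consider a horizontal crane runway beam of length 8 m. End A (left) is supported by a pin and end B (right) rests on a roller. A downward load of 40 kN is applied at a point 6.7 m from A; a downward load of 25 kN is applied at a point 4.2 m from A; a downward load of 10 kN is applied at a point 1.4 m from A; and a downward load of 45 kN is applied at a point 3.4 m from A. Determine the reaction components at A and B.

ΣM about A: B_y·8 − 40·6.7 − 25·4.2 − 10·1.4 − 45·3.4 = 0 → B_y = 540/8 = 67.50 kN.
ΣF_y = 0: A_y + 67.5 − 40 − 25 − 10 − 45 = 0 → A_y = 52.50 kN.
ΣF_x = 0: no horizontal applied forces, so A_x = 0.

A_x = 0, A_y = 52.50 kN, B_y = 67.50 kN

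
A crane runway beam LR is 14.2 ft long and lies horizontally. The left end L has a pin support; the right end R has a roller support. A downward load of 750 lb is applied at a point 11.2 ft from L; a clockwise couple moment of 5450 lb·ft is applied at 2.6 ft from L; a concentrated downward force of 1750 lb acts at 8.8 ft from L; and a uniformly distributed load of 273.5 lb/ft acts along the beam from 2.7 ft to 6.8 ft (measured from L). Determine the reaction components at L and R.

Resultant of the distributed load: 273.5 × 4.1 = 1121.35 lb at 4.75 ft from L.
Moments about L: R_y·14.2 − 750·11.2 − 5450 − 1750·8.8 − (273.5·4.1)·4.75 = 0 → R_y = 34576.4125/14.2 = 2434.96 ≈ 2435 lb.
ΣF_y = 0: L_y + 2434.96 − 750 − 1750 − 273.5·4.1 = 0 → L_y = 1186 lb.
ΣF_x = 0: no horizontal applied forces, so L_x = 0.

L_x = 0, L_y = 1186 lb, R_y = 2435 lb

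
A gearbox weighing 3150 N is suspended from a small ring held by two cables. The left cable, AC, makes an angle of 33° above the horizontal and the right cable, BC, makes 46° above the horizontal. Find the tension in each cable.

ΣF_x = 0: −T_AC·cos33° + T_BC·cos46° = 0 → T_BC = 1.20731·T_AC.
ΣF_y = 0: T_AC·sin33° + T_BC·sin46° = 3150.
Substitute: T_AC·(0.544639 + 1.20731·0.71934) = 3150 → T_AC = 2229.13 ≈ 2229 N.
Then T_BC = 1.20731 × 2229.13 = 2691 N.

T_AC = 2229 N, T_BC = 2691 N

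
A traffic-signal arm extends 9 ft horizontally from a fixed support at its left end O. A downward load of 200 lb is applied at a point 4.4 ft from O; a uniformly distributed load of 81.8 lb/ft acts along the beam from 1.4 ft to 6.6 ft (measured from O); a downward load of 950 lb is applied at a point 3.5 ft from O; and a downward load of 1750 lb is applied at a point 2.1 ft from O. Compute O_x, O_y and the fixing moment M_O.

Resultant of the distributed load: 81.8 × 5.2 = 425.36 lb at 4 ft from O.
ΣF_x = 0: O_x = 0.
ΣF_y = 0: O_y − 200 − 81.8·5.2 − 950 − 1750 = 0 → O_y = 3325 lb.
ΣM about O: M_O − 200·4.4 − (81.8·5.2)·4 − 950·3.5 − 1750·2.1 = 0 → M_O = 9581 lb·ft.

O_x = 0, O_y = 3325 lb, M_O = 9581 lb·ft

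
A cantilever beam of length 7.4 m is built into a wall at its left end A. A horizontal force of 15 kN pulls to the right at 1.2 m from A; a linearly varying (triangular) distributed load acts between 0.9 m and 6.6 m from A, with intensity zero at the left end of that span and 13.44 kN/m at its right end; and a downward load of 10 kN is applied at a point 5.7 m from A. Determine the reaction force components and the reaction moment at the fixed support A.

Resultant of the triangular load: ½ × 13.44 × 5.7 = 38.304 kN, acting at 4.7 m from A (one-third of the span from the peak).
ΣF_x = 0: A_x + 15 = 0 → A_x = -15.00 kN.
ΣF_y = 0: A_y − ½·13.44·5.7 − 10 = 0 → A_y = 48.30 kN.
ΣM about A: M_A − (½·13.44·5.7)·4.7 − 10·5.7 = 0 → M_A = 237.0 kN·m.

A_x = -15.00 kN, A_y = 48.30 kN, M_A = 237.0 kN·m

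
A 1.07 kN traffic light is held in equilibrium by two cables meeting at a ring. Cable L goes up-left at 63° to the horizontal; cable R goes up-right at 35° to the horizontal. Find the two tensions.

T_L = 0.8851 kN, T_R = 0.4905 kN

ΣF_x = 0: −T_L·cos63° + T_R·cos35° = 0 → T_R = 0.55422·T_L.
ΣF_y = 0: T_L·sin63° + T_R·sin35° = 1.07.
Substitute: T_L·(0.891007 + 0.55422·0.573576) = 1.07 → T_L = 0.885106 ≈ 0.8851 kN.
Then T_R = 0.55422 × 0.885106 = 0.4905 kN.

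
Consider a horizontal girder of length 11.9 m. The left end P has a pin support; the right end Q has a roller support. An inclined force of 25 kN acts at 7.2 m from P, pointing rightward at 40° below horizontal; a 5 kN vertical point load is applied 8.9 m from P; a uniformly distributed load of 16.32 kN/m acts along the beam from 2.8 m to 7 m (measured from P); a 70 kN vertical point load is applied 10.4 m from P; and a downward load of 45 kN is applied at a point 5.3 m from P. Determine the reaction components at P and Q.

Resultant of the distributed load: 16.32 × 4.2 = 68.544 kN at 4.9 m from P.
ΣM about P: Q_y·11.9 − 25·sin40°·7.2 − 5·8.9 − (16.32·4.2)·4.9 − 70·10.4 − 45·5.3 = 0 → Q_y = 1462.57/11.9 = 122.905 ≈ 122.9 kN.
ΣF_y = 0: P_y + 122.905 − 25·sin40° − 5 − 16.32·4.2 − 70 − 45 = 0 → P_y = 81.71 kN.
ΣF_x = 0: P_x + 25·cos40° = 0 → P_x = -19.15 kN.

P_x = -19.15 kN, P_y = 81.71 kN, Q_y = 122.9 kN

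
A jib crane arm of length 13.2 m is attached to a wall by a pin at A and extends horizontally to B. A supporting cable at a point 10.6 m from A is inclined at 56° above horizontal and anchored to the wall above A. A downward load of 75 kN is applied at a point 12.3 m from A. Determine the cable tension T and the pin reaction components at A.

ΣM about A: T·sin56°·10.6 − 75·12.3 = 0 → T = 922.5/(10.6·0.829038) = 104.975 ≈ 105.0 kN.
ΣF_x = 0: A_x − T·cos56° = 0 → A_x = 104.975 × 0.559193 = 58.70 kN.
ΣF_y = 0: A_y + T·sin56° − 75 = 0 → A_y = 75 − 104.975 × 0.829038 = -12.03 kN.

T = 105.0 kN, A_x = 58.70 kN, A_y = -12.03 kN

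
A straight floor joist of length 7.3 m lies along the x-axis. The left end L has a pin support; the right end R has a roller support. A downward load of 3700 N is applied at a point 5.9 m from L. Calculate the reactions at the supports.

ΣM about L: R_y·7.3 − 3700·5.9 = 0 → R_y = 21830/7.3 = 2990.41 ≈ 2990 N.
ΣF_y = 0: L_y + 2990.41 − 3700 = 0 → L_y = 709.6 N.
ΣF_x = 0: no horizontal applied forces, so L_x = 0.

L_x = 0, L_y = 709.6 N, R_y = 2990 N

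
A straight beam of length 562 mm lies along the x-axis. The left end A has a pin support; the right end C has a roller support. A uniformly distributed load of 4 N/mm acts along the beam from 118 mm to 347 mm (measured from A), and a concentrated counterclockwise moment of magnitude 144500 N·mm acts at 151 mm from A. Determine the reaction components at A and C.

Resultant of the distributed load: 4 × 229 = 916 N at 232.5 mm from A.
ΣM about A: C_y·562 − (4·229)·232.5 + 144500 = 0 → C_y = 68470/562 = 121.833 ≈ 121.8 N.
ΣF_y = 0: A_y + 121.833 − 4·229 = 0 → A_y = 794.2 N.
ΣF_x = 0: no horizontal applied forces, so A_x = 0.

A_x = 0, A_y = 794.2 N, C_y = 121.8 N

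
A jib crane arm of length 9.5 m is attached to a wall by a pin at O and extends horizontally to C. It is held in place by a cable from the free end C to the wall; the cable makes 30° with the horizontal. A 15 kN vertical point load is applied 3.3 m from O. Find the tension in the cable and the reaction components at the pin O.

T = 10.42 kN, O_x = 9.025 kN, O_y = 9.789 kN

ΣM about O: T·sin30°·9.5 − 15·3.3 = 0 → T = 49.5/(9.5·0.5) = 10.4211 ≈ 10.42 kN.
ΣF_x = 0: O_x − T·cos30° = 0 → O_x = 10.4211 × 0.866025 = 9.025 kN.
ΣF_y = 0: O_y + T·sin30° − 15 = 0 → O_y = 15 − 10.4211 × 0.5 = 9.789 kN.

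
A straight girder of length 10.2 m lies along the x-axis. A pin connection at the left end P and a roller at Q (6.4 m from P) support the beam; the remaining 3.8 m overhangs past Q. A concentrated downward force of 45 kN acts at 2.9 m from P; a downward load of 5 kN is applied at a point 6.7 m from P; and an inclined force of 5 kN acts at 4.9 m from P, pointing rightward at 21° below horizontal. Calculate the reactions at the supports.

Taking moments about P: Q_y·6.4 − 45·2.9 − 5·6.7 − 5·sin21°·4.9 = 0 → Q_y = 172.78/6.4 = 26.9969 ≈ 27.00 kN.
ΣF_y = 0: P_y + 26.9969 − 45 − 5 − 5·sin21° = 0 → P_y = 24.79 kN.
ΣF_x = 0: P_x + 5·cos21° = 0 → P_x = -4.668 kN.

P_x = -4.668 kN, P_y = 24.79 kN, Q_y = 27.00 kN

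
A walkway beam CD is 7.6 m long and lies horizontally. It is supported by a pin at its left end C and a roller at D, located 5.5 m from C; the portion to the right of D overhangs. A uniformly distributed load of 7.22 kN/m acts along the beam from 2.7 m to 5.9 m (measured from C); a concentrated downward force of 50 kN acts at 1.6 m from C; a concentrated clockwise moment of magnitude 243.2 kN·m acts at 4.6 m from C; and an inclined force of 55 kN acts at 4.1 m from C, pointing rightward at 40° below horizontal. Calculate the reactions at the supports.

Resultant of the distributed load: 7.22 × 3.2 = 23.104 kN at 4.3 m from C.
ΣM about C: D_y·5.5 − (7.22·3.2)·4.3 − 50·1.6 − 243.2 − 55·sin40°·4.1 = 0 → D_y = 567.496/5.5 = 103.181 ≈ 103.2 kN.
ΣF_y = 0: C_y + 103.181 − 7.22·3.2 − 50 − 55·sin40° = 0 → C_y = 5.276 kN.
ΣF_x = 0: C_x + 55·cos40° = 0 → C_x = -42.13 kN.

C_x = -42.13 kN, C_y = 5.276 kN, D_y = 103.2 kN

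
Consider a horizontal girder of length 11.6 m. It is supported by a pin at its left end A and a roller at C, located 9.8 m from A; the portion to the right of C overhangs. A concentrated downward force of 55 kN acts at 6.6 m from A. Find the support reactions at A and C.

A_x = 0, A_y = 17.96 kN, C_y = 37.04 kN

ΣM about A: C_y·9.8 − 55·6.6 = 0 → C_y = 363/9.8 = 37.0408 ≈ 37.04 kN.
ΣF_y = 0: A_y + 37.0408 − 55 = 0 → A_y = 17.96 kN.
ΣF_x = 0: no horizontal applied forces, so A_x = 0.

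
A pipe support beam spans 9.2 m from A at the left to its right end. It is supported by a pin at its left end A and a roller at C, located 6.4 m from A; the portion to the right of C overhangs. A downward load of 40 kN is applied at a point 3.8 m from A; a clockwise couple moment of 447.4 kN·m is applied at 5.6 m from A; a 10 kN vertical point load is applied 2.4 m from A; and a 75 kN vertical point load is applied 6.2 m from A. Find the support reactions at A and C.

A_x = 0, A_y = -45.06 kN, C_y = 170.1 kN

Moments about A: C_y·6.4 − 40·3.8 − 447.4 − 10·2.4 − 75·6.2 = 0 → C_y = 1088.4/6.4 = 170.062 ≈ 170.1 kN.
ΣF_y = 0: A_y + 170.062 − 40 − 10 − 75 = 0 → A_y = -45.06 kN.
ΣF_x = 0: no horizontal applied forces, so A_x = 0.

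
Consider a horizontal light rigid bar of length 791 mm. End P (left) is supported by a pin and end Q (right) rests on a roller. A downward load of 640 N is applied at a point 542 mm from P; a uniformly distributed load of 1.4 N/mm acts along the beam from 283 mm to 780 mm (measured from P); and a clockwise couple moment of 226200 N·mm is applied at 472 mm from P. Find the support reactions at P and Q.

P_x = 0, P_y = 143.8 N, Q_y = 1192 N

Resultant of the distributed load: 1.4 × 497 = 695.8 N at 531.5 mm from P.
Taking moments about P: Q_y·791 − 640·542 − (1.4·497)·531.5 − 226200 = 0 → Q_y = 942897.7/791 = 1192.03 ≈ 1192 N.
ΣF_y = 0: P_y + 1192.03 − 640 − 1.4·497 = 0 → P_y = 143.8 N.
ΣF_x = 0: no horizontal applied forces, so P_x = 0.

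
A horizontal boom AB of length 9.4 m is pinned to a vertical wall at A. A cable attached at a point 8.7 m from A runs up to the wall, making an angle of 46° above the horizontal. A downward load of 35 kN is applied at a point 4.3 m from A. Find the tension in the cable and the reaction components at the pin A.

ΣM about A: T·sin46°·8.7 − 35·4.3 = 0 → T = 150.5/(8.7·0.71934) = 24.0482 ≈ 24.05 kN.
ΣF_x = 0: A_x − T·cos46° = 0 → A_x = 24.0482 × 0.694658 = 16.71 kN.
ΣF_y = 0: A_y + T·sin46° − 35 = 0 → A_y = 35 − 24.0482 × 0.71934 = 17.70 kN.

T = 24.05 kN, A_x = 16.71 kN, A_y = 17.70 kN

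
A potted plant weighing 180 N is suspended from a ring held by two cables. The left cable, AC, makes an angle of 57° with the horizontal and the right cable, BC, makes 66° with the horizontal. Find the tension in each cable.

T_AC = 87.30 N, T_BC = 116.9 N

ΣF_x = 0: −T_AC·cos57° + T_BC·cos66° = 0 → T_BC = 1.33905·T_AC.
ΣF_y = 0: T_AC·sin57° + T_BC·sin66° = 180.
Substitute: T_AC·(0.838671 + 1.33905·0.913545) = 180 → T_AC = 87.2959 ≈ 87.30 N.
Then T_BC = 1.33905 × 87.2959 = 116.9 N.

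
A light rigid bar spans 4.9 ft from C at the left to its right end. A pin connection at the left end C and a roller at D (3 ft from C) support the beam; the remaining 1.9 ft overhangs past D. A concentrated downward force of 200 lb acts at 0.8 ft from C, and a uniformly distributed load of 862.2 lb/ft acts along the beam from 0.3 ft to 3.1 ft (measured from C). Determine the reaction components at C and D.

C_x = 0, C_y = 1193 lb, D_y = 1421 lb

Resultant of the distributed load: 862.2 × 2.8 = 2414.16 lb at 1.7 ft from C.
Taking moments about C: D_y·3 − 200·0.8 − (862.2·2.8)·1.7 = 0 → D_y = 4264.072/3 = 1421.36 ≈ 1421 lb.
ΣF_y = 0: C_y + 1421.36 − 200 − 862.2·2.8 = 0 → C_y = 1193 lb.
ΣF_x = 0: no horizontal applied forces, so C_x = 0.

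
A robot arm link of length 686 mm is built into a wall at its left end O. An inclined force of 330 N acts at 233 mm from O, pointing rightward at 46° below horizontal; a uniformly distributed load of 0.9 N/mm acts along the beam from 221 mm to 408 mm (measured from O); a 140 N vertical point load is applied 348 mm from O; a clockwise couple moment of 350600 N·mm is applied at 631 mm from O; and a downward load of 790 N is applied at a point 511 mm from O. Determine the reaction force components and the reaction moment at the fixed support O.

O_x = -229.2 N, O_y = 1336 N, M_O = 911300 N·mm

Resultant of the distributed load: 0.9 × 187 = 168.3 N at 314.5 mm from O.
ΣF_x = 0: O_x + 330·cos46° = 0 → O_x = -229.2 N.
ΣF_y = 0: O_y − 330·sin46° − 0.9·187 − 140 − 790 = 0 → O_y = 1336 N.
ΣM about O: M_O − 330·sin46°·233 − (0.9·187)·314.5 − 140·348 − 350600 − 790·511 = 0 → M_O = 911300 N·mm.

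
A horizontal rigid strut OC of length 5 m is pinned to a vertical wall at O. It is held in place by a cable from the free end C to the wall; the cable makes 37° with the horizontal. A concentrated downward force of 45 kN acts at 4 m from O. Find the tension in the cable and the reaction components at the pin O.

ΣM about O: T·sin37°·5 − 45·4 = 0 → T = 180/(5·0.601815) = 59.819 ≈ 59.82 kN.
ΣF_x = 0: O_x − T·cos37° = 0 → O_x = 59.819 × 0.798636 = 47.77 kN.
ΣF_y = 0: O_y + T·sin37° − 45 = 0 → O_y = 45 − 59.819 × 0.601815 = 9.000 kN.

T = 59.82 kN, O_x = 47.77 kN, O_y = 9.000 kN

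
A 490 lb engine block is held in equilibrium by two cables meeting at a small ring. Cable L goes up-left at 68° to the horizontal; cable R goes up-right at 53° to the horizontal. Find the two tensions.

T_L = 344.0 lb, T_R = 214.1 lb

ΣF_x = 0: −T_L·cos68° + T_R·cos53° = 0 → T_R = 0.622461·T_L.
ΣF_y = 0: T_L·sin68° + T_R·sin53° = 490.
Substitute: T_L·(0.927184 + 0.622461·0.798636) = 490 → T_L = 344.028 ≈ 344.0 lb.
Then T_R = 0.622461 × 344.028 = 214.1 lb.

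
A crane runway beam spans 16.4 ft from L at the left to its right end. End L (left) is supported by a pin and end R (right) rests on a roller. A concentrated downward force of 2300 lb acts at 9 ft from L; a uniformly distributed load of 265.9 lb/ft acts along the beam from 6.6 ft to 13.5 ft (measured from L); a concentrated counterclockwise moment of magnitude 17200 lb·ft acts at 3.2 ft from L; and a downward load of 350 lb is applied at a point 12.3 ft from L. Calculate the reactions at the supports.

L_x = 0, L_y = 2884 lb, R_y = 1600 lb

Resultant of the distributed load: 265.9 × 6.9 = 1834.71 lb at 10.05 ft from L.
Taking moments about L: R_y·16.4 − 2300·9 − (265.9·6.9)·10.05 + 17200 − 350·12.3 = 0 → R_y = 26243.8355/16.4 = 1600.23 ≈ 1600 lb.
ΣF_y = 0: L_y + 1600.23 − 2300 − 265.9·6.9 − 350 = 0 → L_y = 2884 lb.
ΣF_x = 0: no horizontal applied forces, so L_x = 0.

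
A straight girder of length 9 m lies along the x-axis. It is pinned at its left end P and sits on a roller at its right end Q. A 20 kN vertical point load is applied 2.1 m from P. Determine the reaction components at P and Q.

P_x = 0, P_y = 15.33 kN, Q_y = 4.667 kN

ΣM about P: Q_y·9 − 20·2.1 = 0 → Q_y = 42/9 = 4.66667 ≈ 4.667 kN.
ΣF_y = 0: P_y + 4.66667 − 20 = 0 → P_y = 15.33 kN.
ΣF_x = 0: no horizontal applied forces, so P_x = 0.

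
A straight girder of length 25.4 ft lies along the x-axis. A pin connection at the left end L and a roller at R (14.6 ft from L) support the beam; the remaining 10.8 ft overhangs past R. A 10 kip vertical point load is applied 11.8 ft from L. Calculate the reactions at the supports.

L_x = 0, L_y = 1.918 kip, R_y = 8.082 kip

Moments about L: R_y·14.6 − 10·11.8 = 0 → R_y = 118/14.6 = 8.08219 ≈ 8.082 kip.
ΣF_y = 0: L_y + 8.08219 − 10 = 0 → L_y = 1.918 kip.
ΣF_x = 0: no horizontal applied forces, so L_x = 0.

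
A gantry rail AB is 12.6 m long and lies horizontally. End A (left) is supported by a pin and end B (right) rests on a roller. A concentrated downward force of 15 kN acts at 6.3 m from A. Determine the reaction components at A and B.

Taking moments about A: B_y·12.6 − 15·6.3 = 0 → B_y = 94.5/12.6 = 7.500 kN.
ΣF_y = 0: A_y + 7.5 − 15 = 0 → A_y = 7.500 kN.
ΣF_x = 0: no horizontal applied forces, so A_x = 0.

A_x = 0, A_y = 7.500 kN, B_y = 7.500 kN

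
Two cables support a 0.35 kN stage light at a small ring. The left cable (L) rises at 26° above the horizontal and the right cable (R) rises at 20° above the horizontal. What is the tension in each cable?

ΣF_x = 0: −T_L·cos26° + T_R·cos20° = 0 → T_R = 0.956477·T_L.
ΣF_y = 0: T_L·sin26° + T_R·sin20° = 0.35.
Substitute: T_L·(0.438371 + 0.956477·0.34202) = 0.35 → T_L = 0.457214 ≈ 0.4572 kN.
Then T_R = 0.956477 × 0.457214 = 0.4373 kN.

T_L = 0.4572 kN, T_R = 0.4373 kN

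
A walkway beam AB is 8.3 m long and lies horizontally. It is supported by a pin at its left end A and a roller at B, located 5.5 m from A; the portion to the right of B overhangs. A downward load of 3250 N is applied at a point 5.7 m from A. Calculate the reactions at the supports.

Moments about A: B_y·5.5 − 3250·5.7 = 0 → B_y = 18525/5.5 = 3368.18 ≈ 3368 N.
ΣF_y = 0: A_y + 3368.18 − 3250 = 0 → A_y = -118.2 N.
ΣF_x = 0: no horizontal applied forces, so A_x = 0.

A_x = 0, A_y = -118.2 N, B_y = 3368 N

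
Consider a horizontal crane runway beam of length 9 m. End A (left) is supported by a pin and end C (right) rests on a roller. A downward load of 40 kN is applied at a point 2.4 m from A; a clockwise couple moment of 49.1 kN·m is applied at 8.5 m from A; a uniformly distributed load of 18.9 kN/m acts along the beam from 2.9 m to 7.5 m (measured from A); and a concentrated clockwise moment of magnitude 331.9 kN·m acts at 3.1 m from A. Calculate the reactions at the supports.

Resultant of the distributed load: 18.9 × 4.6 = 86.94 kN at 5.2 m from A.
ΣM about A: C_y·9 − 40·2.4 − 49.1 − (18.9·4.6)·5.2 − 331.9 = 0 → C_y = 929.088/9 = 103.232 ≈ 103.2 kN.
ΣF_y = 0: A_y + 103.232 − 40 − 18.9·4.6 = 0 → A_y = 23.71 kN.
ΣF_x = 0: no horizontal applied forces, so A_x = 0.

A_x = 0, A_y = 23.71 kN, C_y = 103.2 kN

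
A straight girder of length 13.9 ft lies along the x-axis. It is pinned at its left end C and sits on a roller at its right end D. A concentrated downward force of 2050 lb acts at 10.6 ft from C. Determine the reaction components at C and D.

Taking moments about C: D_y·13.9 − 2050·10.6 = 0 → D_y = 21730/13.9 = 1563.31 ≈ 1563 lb.
ΣF_y = 0: C_y + 1563.31 − 2050 = 0 → C_y = 486.7 lb.
ΣF_x = 0: no horizontal applied forces, so C_x = 0.

C_x = 0, C_y = 486.7 lb, D_y = 1563 lb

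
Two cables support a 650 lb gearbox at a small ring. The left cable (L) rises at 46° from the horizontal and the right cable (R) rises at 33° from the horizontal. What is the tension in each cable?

T_L = 555.3 lb, T_R = 460.0 lb

ΣF_x = 0: −T_L·cos46° + T_R·cos33° = 0 → T_R = 0.828285·T_L.
ΣF_y = 0: T_L·sin46° + T_R·sin33° = 650.
Substitute: T_L·(0.71934 + 0.828285·0.544639) = 650 → T_L = 555.339 ≈ 555.3 lb.
Then T_R = 0.828285 × 555.339 = 460.0 lb.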